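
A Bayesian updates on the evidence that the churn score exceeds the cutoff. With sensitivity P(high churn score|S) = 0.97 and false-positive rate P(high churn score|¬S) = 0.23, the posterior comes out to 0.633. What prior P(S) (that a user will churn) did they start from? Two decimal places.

P(S) = 0.29

Bayes' rule in odds form gives O(S|E) = O(S)·[P(E|S)/P(E|¬S)], hence O(S) = O(S|E)/LR.
Posterior odds = 0.633/(1−0.633) = 1.7248. LR = 0.97/0.23 = 4.2174.
Prior odds = 1.7248/4.2174 = 0.4090, so P(S) = 0.4090/(1+0.4090) ≈ 0.29.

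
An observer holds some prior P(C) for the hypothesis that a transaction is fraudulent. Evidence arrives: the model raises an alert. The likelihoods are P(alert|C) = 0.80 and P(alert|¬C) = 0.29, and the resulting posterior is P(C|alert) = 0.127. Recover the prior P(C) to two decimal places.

In odds form, posterior odds = prior odds × likelihood ratio, so prior odds = posterior odds ÷ LR.
Posterior odds = 0.127/(1−0.127) = 0.1455. LR = 0.80/0.29 = 2.7586.
Prior odds = 0.1455/2.7586 = 0.0527, so P(C) = 0.0527/(1+0.0527) ≈ 0.05.

P(C) = 0.05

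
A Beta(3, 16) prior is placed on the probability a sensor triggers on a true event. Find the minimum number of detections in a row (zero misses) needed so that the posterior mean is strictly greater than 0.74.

k = 43

After k detections and 0 misses the posterior is Beta(3+k, 16), with mean (3+k)/(3+16+k).
Set (3+k)/(19+k) > 0.74 and solve: k > (0.74·19 − 3)/(1 − 0.74) = 42.538.
The smallest integer exceeding 42.538 is 43.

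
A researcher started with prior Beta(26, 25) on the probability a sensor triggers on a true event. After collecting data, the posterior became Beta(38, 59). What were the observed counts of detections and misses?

Under Beta–binomial conjugacy the posterior parameters are (a+s, b+f).
So s = 38 − 26 = 12 and f = 59 − 25 = 34.

12 detections and 34 misses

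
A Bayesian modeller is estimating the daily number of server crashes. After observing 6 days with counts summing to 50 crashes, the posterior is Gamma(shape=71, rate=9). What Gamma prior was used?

Gamma(shape=21, rate=3)

A Gamma(α, β) prior (rate parametrization) on a Poisson rate with n observations summing to S gives posterior Gamma(α+S, β+n).
So α = 71 − 50 = 21 and β = 9 − 6 = 3.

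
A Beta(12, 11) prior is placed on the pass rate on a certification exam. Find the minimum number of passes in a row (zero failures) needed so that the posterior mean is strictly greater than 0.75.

k = 22

After k passes and 0 failures the posterior is Beta(12+k, 11), with mean (12+k)/(12+11+k).
Set (12+k)/(23+k) > 0.75 and solve: k > (0.75·23 − 12)/(1 − 0.75) = 21.000.
The smallest integer exceeding 21.000 is 22, and checking k=22: (34)/(45) = 0.7556 > 0.75.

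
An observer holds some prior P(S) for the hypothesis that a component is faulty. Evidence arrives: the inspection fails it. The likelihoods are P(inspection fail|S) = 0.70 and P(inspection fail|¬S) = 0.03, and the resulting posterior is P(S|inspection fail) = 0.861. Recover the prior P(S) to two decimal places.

Bayes' rule in odds form gives O(S|E) = O(S)·[P(E|S)/P(E|¬S)], hence O(S) = O(S|E)/LR.
Posterior odds = 0.861/(1−0.861) = 6.1942. LR = 0.70/0.03 = 23.3333.
Prior odds = 6.1942/23.3333 = 0.2655, so P(S) = 0.2655/(1+0.2655) ≈ 0.21.

P(S) = 0.21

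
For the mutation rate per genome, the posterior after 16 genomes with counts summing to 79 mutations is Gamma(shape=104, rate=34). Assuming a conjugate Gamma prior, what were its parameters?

Gamma–Poisson conjugacy: posterior shape = α + Σxᵢ, posterior rate = β + n.
So α = 104 − 79 = 25 and β = 34 − 16 = 18.

Gamma(shape=25, rate=18)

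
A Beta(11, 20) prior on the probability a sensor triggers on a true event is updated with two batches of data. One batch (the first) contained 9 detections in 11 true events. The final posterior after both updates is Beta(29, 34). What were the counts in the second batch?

9 detections and 12 misses

Because Beta–binomial updating is additive in the counts, the combined data contributed (α_post−α_prior, β_post−β_prior) successes and failures.
Total across both batches: 29−11=18 detections, 34−20=14 misses.
Subtract the first batch: 18−9=9 detections and 14−2=12 misses.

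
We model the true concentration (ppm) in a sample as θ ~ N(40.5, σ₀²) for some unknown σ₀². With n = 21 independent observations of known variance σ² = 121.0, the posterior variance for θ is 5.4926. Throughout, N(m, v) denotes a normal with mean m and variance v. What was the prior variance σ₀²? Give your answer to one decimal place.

For the Normal–Normal model with known σ², precisions add: τ_n = τ₀ + n/σ².
So 1/σ₀² = 1/5.4926 − 21/121.0 = 0.182063 − 0.173554 = 0.008509.
Hence σ₀² = 1/0.008509 ≈ 117.5.

σ₀² = 117.5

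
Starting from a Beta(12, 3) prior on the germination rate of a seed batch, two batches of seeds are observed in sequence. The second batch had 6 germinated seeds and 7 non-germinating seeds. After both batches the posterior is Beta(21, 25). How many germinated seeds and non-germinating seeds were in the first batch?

3 germinated seeds and 15 non-germinating seeds

Because Beta–binomial updating is additive in the counts, the combined data contributed (α_post−α_prior, β_post−β_prior) successes and failures.
Total across both batches: 21−12=9 germinated seeds, 25−3=22 non-germinating seeds.
Subtract the second batch: 9−6=3 germinated seeds and 22−7=15 non-germinating seeds.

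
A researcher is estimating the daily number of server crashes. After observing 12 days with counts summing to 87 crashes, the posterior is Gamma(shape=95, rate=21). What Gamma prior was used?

A Gamma(α, β) prior (rate parametrization) on a Poisson rate with n observations summing to S gives posterior Gamma(α+S, β+n).
So α = 95 − 87 = 8 and β = 21 − 12 = 9.

Gamma(shape=8, rate=9)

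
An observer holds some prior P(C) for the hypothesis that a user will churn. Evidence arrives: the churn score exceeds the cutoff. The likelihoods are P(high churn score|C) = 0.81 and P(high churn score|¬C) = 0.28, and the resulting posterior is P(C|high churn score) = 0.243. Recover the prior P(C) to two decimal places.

P(C) = 0.10

Bayes' rule in odds form gives O(C|E) = O(C)·[P(E|C)/P(E|¬C)], hence O(C) = O(C|E)/LR.
Posterior odds = 0.243/(1−0.243) = 0.3210. LR = 0.81/0.28 = 2.8929.
Prior odds = 0.3210/2.8929 = 0.1110, so P(C) = 0.1110/(1+0.1110) ≈ 0.10.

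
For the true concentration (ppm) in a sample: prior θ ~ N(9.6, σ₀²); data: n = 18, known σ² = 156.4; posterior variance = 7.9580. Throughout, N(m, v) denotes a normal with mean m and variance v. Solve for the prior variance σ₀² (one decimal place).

σ₀² = 94.6

For the Normal–Normal model with known σ², precisions add: τ_n = τ₀ + n/σ².
So 1/σ₀² = 1/7.9580 − 18/156.4 = 0.125660 − 0.115090 = 0.010570.
Hence σ₀² = 1/0.010570 ≈ 94.6.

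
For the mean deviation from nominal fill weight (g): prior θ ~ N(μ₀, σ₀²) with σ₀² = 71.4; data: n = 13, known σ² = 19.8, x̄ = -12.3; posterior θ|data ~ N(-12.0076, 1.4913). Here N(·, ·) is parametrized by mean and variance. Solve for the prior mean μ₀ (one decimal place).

μ₀ = 1.7

The posterior mean is a precision-weighted average: μ_n = (τ₀μ₀ + τ_data·x̄)/(τ₀+τ_data), with τ₀=1/σ₀² and τ_data=n/σ².
Here τ₀ = 1/71.4 = 0.014006 and τ_data = 13/19.8 = 0.656566, so τ_n = 0.670572.
Rearranging for μ₀: μ₀ = (μ_n·τ_n − τ_data·x̄)/τ₀ = (-12.0076·0.670572 − 0.656566·-12.3) / 0.014006 = 0.023801/0.014006 ≈ 1.7.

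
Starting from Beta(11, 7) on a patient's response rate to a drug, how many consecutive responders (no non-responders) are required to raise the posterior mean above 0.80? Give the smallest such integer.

After k responders and 0 non-responders the posterior is Beta(11+k, 7), with mean (11+k)/(11+7+k).
Set (11+k)/(18+k) > 0.80 and solve: k > (0.80·18 − 11)/(1 − 0.80) = 17.000.
The smallest integer exceeding 17.000 is 18.

k = 18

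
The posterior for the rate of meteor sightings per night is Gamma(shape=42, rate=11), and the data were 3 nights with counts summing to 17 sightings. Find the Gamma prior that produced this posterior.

Gamma–Poisson conjugacy: posterior shape = α + Σxᵢ, posterior rate = β + n.
So α = 42 − 17 = 25 and β = 11 − 3 = 8.

Gamma(shape=25, rate=8)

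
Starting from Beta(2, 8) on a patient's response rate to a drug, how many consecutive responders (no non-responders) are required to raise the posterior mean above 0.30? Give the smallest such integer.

After k responders and 0 non-responders the posterior is Beta(2+k, 8), with mean (2+k)/(2+8+k).
Set (2+k)/(10+k) > 0.30 and solve: k > (0.30·10 − 2)/(1 − 0.30) = 1.429.
The smallest integer exceeding 1.429 is 2.

k = 2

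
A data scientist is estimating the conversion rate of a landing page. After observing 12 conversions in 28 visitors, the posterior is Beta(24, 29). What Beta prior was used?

Under Beta–binomial conjugacy the posterior parameters are (a+s, b+f).
So a = 24 − 12 = 12 and b = 29 − 16 = 13.

Beta(12, 13)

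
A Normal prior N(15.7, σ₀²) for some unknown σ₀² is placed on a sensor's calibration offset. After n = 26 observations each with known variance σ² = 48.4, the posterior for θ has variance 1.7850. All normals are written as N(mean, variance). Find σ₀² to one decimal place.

For the Normal–Normal model with known σ², precisions add: τ_n = τ₀ + n/σ².
So 1/σ₀² = 1/1.7850 − 26/48.4 = 0.560224 − 0.537190 = 0.023034.
Hence σ₀² = 1/0.023034 ≈ 43.4.

σ₀² = 43.4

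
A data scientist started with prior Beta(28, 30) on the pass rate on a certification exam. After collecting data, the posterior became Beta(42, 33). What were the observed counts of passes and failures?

Beta is conjugate to the binomial likelihood: posterior = Beta(α+s, β+f).
So s = 42 − 28 = 14 and f = 33 − 30 = 3.

14 passes and 3 failures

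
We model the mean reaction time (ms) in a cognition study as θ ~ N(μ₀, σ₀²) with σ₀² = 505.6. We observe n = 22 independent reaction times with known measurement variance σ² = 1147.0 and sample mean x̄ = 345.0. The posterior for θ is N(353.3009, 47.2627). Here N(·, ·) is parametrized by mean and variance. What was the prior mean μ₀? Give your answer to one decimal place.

With known observation variance, the Normal–Normal posterior has precision τ_n = τ₀ + n/σ² and mean μ_n = (τ₀μ₀ + (n/σ²)x̄)/τ_n.
Here τ₀ = 1/505.6 = 0.001978 and τ_data = 22/1147.0 = 0.019180, so τ_n = 0.021158.
Rearranging for μ₀: μ₀ = (μ_n·τ_n − τ_data·x̄)/τ₀ = (353.3009·0.021158 − 0.019180·345.0) / 0.001978 = 0.858040/0.001978 ≈ 433.8.

μ₀ = 433.8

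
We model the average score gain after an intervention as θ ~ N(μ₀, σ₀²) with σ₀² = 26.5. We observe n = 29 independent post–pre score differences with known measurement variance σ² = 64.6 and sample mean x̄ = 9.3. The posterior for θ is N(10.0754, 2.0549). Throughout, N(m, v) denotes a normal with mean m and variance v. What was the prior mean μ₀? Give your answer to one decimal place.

μ₀ = 19.3

With known observation variance, the Normal–Normal posterior has precision τ_n = τ₀ + n/σ² and mean μ_n = (τ₀μ₀ + (n/σ²)x̄)/τ_n.
Here τ₀ = 1/26.5 = 0.037736 and τ_data = 29/64.6 = 0.448916, so τ_n = 0.486652.
Rearranging for μ₀: μ₀ = (μ_n·τ_n − τ_data·x̄)/τ₀ = (10.0754·0.486652 − 0.448916·9.3) / 0.037736 = 0.728295/0.037736 ≈ 19.3.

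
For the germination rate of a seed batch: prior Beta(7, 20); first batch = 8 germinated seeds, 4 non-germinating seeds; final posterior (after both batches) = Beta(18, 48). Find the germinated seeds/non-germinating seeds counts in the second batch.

3 germinated seeds and 24 non-germinating seeds

Sequential conjugate updates are equivalent to a single update on the pooled data, so total successes = posterior α − prior α and total failures = posterior β − prior β.
Total across both batches: 18−7=11 germinated seeds, 48−20=28 non-germinating seeds.
Subtract the first batch: 11−8=3 germinated seeds and 28−4=24 non-germinating seeds.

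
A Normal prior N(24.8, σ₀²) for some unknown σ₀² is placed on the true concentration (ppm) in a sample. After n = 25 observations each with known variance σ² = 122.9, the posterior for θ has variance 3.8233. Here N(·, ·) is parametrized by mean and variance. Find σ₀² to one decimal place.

σ₀² = 17.2

Posterior precision equals prior precision plus data precision: 1/σ_n² = 1/σ₀² + n/σ².
So 1/σ₀² = 1/3.8233 − 25/122.9 = 0.261554 − 0.203417 = 0.058137.
Hence σ₀² = 1/0.058137 ≈ 17.2.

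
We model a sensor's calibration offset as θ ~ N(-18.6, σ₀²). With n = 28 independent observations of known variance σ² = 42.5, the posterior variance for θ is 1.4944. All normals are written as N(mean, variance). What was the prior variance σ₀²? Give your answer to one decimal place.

σ₀² = 96.7

Posterior precision equals prior precision plus data precision: 1/σ_n² = 1/σ₀² + n/σ².
So 1/σ₀² = 1/1.4944 − 28/42.5 = 0.669165 − 0.658824 = 0.010341.
Hence σ₀² = 1/0.010341 ≈ 96.7.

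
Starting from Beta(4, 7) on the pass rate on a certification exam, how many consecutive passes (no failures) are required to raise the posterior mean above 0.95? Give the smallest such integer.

After k passes and 0 failures the posterior is Beta(4+k, 7), with mean (4+k)/(4+7+k).
Set (4+k)/(11+k) > 0.95 and solve: k > (0.95·11 − 4)/(1 − 0.95) = 129.000.
The smallest integer exceeding 129.000 is 130, and checking k=130: (134)/(141) = 0.9504 > 0.95.

k = 130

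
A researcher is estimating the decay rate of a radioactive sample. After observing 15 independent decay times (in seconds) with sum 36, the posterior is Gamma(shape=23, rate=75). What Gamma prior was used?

Gamma–exponential conjugacy: posterior shape = α + n, posterior rate = β + Σtᵢ.
So α = 23 − 15 = 8 and β = 75 − 36 = 39.

Gamma(shape=8, rate=39)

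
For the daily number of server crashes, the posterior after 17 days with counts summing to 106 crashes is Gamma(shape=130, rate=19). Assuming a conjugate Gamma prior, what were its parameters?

Gamma(shape=24, rate=2)

A Gamma(α, β) prior (rate parametrization) on a Poisson rate with n observations summing to S gives posterior Gamma(α+S, β+n).
So α = 130 − 106 = 24 and β = 19 − 17 = 2.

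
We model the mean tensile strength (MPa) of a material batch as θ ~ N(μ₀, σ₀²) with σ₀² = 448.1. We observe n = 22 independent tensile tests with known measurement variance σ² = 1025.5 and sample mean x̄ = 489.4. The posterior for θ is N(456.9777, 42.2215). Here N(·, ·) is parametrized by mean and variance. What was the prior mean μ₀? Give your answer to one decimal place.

With known observation variance, the Normal–Normal posterior has precision τ_n = τ₀ + n/σ² and mean μ_n = (τ₀μ₀ + (n/σ²)x̄)/τ_n.
Here τ₀ = 1/448.1 = 0.002232 and τ_data = 22/1025.5 = 0.021453, so τ_n = 0.023685.
Rearranging for μ₀: μ₀ = (μ_n·τ_n − τ_data·x̄)/τ₀ = (456.9777·0.023685 − 0.021453·489.4) / 0.002232 = 0.324419/0.002232 ≈ 145.3.

μ₀ = 145.3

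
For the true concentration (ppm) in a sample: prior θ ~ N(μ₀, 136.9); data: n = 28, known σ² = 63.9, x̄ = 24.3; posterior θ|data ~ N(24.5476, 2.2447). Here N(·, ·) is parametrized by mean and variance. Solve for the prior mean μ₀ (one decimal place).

μ₀ = 39.4

The posterior mean is a precision-weighted average: μ_n = (τ₀μ₀ + τ_data·x̄)/(τ₀+τ_data), with τ₀=1/σ₀² and τ_data=n/σ².
Here τ₀ = 1/136.9 = 0.007305 and τ_data = 28/63.9 = 0.438185, so τ_n = 0.445490.
Rearranging for μ₀: μ₀ = (μ_n·τ_n − τ_data·x̄)/τ₀ = (24.5476·0.445490 − 0.438185·24.3) / 0.007305 = 0.287815/0.007305 ≈ 39.4.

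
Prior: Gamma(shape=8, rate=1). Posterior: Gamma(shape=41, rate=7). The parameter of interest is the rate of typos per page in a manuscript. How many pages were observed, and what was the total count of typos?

n = 6 pages with total 33 typos

Gamma–Poisson conjugacy: posterior shape = α + Σxᵢ, posterior rate = β + n.
Matching: Σxᵢ = 41 − 8 = 33 and n = 7 − 1 = 6.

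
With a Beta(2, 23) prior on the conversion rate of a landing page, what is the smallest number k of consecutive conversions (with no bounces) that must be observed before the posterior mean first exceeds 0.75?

k = 68

After k conversions and 0 bounces the posterior is Beta(2+k, 23), with mean (2+k)/(2+23+k).
Set (2+k)/(25+k) > 0.75 and solve: k > (0.75·25 − 2)/(1 − 0.75) = 67.000.
The smallest integer exceeding 67.000 is 68.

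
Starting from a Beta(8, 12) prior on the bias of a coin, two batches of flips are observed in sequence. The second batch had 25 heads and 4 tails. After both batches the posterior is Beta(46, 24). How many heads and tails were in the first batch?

13 heads and 8 tails

Because Beta–binomial updating is additive in the counts, the combined data contributed (α_post−α_prior, β_post−β_prior) successes and failures.
Total across both batches: 46−8=38 heads, 24−12=12 tails.
Subtract the second batch: 38−25=13 heads and 12−4=8 tails.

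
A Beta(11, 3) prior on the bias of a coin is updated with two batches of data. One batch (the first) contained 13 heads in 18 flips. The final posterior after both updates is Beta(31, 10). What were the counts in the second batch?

Because Beta–binomial updating is additive in the counts, the combined data contributed (α_post−α_prior, β_post−β_prior) successes and failures.
Total across both batches: 31−11=20 heads, 10−3=7 tails.
Subtract the first batch: 20−13=7 heads and 7−5=2 tails.

7 heads and 2 tails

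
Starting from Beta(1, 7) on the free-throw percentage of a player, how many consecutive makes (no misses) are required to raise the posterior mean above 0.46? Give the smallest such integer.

After k makes and 0 misses the posterior is Beta(1+k, 7), with mean (1+k)/(1+7+k).
Set (1+k)/(8+k) > 0.46 and solve: k > (0.46·8 − 1)/(1 − 0.46) = 4.963.
The smallest integer exceeding 4.963 is 5.

k = 5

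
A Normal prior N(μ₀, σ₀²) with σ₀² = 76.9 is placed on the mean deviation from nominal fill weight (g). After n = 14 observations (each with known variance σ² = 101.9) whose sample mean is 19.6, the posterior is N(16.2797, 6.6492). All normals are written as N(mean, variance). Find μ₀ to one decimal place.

The posterior mean is a precision-weighted average: μ_n = (τ₀μ₀ + τ_data·x̄)/(τ₀+τ_data), with τ₀=1/σ₀² and τ_data=n/σ².
Here τ₀ = 1/76.9 = 0.013004 and τ_data = 14/101.9 = 0.137390, so τ_n = 0.150394.
Rearranging for μ₀: μ₀ = (μ_n·τ_n − τ_data·x̄)/τ₀ = (16.2797·0.150394 − 0.137390·19.6) / 0.013004 = -0.244475/0.013004 ≈ -18.8.

μ₀ = -18.8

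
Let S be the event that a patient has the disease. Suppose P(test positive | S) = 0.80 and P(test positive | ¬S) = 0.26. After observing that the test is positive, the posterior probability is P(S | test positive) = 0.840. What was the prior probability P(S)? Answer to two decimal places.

P(S) = 0.63

In odds form, posterior odds = prior odds × likelihood ratio, so prior odds = posterior odds ÷ LR.
Posterior odds = 0.840/(1−0.840) = 5.2500. LR = 0.80/0.26 = 3.0769.
Prior odds = 5.2500/3.0769 = 1.7063, so P(S) = 1.7063/(1+1.7063) ≈ 0.63.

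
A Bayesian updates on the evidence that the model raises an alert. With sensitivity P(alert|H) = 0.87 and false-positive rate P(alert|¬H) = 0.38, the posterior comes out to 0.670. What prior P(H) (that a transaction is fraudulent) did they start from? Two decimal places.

In odds form, posterior odds = prior odds × likelihood ratio, so prior odds = posterior odds ÷ LR.
Posterior odds = 0.670/(1−0.670) = 2.0303. LR = 0.87/0.38 = 2.2895.
Prior odds = 2.0303/2.2895 = 0.8868, so P(H) = 0.8868/(1+0.8868) ≈ 0.47.

P(H) = 0.47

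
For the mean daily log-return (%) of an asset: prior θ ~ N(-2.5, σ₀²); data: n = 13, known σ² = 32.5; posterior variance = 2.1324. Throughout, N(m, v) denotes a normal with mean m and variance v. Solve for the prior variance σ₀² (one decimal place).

σ₀² = 14.5

Posterior precision equals prior precision plus data precision: 1/σ_n² = 1/σ₀² + n/σ².
So 1/σ₀² = 1/2.1324 − 13/32.5 = 0.468955 − 0.400000 = 0.068955.
Hence σ₀² = 1/0.068955 ≈ 14.5.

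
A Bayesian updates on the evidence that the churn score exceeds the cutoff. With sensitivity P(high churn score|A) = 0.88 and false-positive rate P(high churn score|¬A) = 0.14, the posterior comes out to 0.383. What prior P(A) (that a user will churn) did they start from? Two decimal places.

P(A) = 0.09

Bayes' rule in odds form gives O(A|E) = O(A)·[P(E|A)/P(E|¬A)], hence O(A) = O(A|E)/LR.
Posterior odds = 0.383/(1−0.383) = 0.6207. LR = 0.88/0.14 = 6.2857.
Prior odds = 0.6207/6.2857 = 0.0987, so P(A) = 0.0987/(1+0.0987) ≈ 0.09.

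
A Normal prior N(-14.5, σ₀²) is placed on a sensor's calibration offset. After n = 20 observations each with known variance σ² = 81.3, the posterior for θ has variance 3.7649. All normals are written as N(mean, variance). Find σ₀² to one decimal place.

σ₀² = 51.0

Posterior precision equals prior precision plus data precision: 1/σ_n² = 1/σ₀² + n/σ².
So 1/σ₀² = 1/3.7649 − 20/81.3 = 0.265611 − 0.246002 = 0.019609.
Hence σ₀² = 1/0.019609 ≈ 51.0.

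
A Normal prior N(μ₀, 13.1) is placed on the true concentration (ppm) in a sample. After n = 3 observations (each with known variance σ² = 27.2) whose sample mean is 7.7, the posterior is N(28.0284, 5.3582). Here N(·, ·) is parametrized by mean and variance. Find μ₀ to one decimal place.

μ₀ = 57.4

The posterior mean is a precision-weighted average: μ_n = (τ₀μ₀ + τ_data·x̄)/(τ₀+τ_data), with τ₀=1/σ₀² and τ_data=n/σ².
Here τ₀ = 1/13.1 = 0.076336 and τ_data = 3/27.2 = 0.110294, so τ_n = 0.186630.
Rearranging for μ₀: μ₀ = (μ_n·τ_n − τ_data·x̄)/τ₀ = (28.0284·0.186630 − 0.110294·7.7) / 0.076336 = 4.381676/0.076336 ≈ 57.4.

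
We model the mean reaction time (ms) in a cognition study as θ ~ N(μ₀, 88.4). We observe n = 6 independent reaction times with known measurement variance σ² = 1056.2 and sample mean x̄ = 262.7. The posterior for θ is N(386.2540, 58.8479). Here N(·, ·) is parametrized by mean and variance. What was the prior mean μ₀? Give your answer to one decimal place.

With known observation variance, the Normal–Normal posterior has precision τ_n = τ₀ + n/σ² and mean μ_n = (τ₀μ₀ + (n/σ²)x̄)/τ_n.
Here τ₀ = 1/88.4 = 0.011312 and τ_data = 6/1056.2 = 0.005681, so τ_n = 0.016993.
Rearranging for μ₀: μ₀ = (μ_n·τ_n − τ_data·x̄)/τ₀ = (386.2540·0.016993 − 0.005681·262.7) / 0.011312 = 5.071216/0.011312 ≈ 448.3.

μ₀ = 448.3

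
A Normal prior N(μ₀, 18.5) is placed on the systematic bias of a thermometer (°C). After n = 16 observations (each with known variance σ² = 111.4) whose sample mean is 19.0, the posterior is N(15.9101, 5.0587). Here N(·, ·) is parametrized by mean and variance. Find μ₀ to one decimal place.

μ₀ = 7.7

With known observation variance, the Normal–Normal posterior has precision τ_n = τ₀ + n/σ² and mean μ_n = (τ₀μ₀ + (n/σ²)x̄)/τ_n.
Here τ₀ = 1/18.5 = 0.054054 and τ_data = 16/111.4 = 0.143627, so τ_n = 0.197681.
Rearranging for μ₀: μ₀ = (μ_n·τ_n − τ_data·x̄)/τ₀ = (15.9101·0.197681 − 0.143627·19.0) / 0.054054 = 0.416211/0.054054 ≈ 7.7.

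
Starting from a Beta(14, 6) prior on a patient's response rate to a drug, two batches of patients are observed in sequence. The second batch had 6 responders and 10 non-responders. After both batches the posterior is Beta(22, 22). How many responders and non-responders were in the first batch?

Because Beta–binomial updating is additive in the counts, the combined data contributed (α_post−α_prior, β_post−β_prior) successes and failures.
Total across both batches: 22−14=8 responders, 22−6=16 non-responders.
Subtract the second batch: 8−6=2 responders and 16−10=6 non-responders.

2 responders and 6 non-responders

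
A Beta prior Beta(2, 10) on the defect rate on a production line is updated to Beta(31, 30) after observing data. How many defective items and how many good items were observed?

Beta is conjugate to the binomial likelihood: posterior = Beta(α+s, β+f).
So s = 31 − 2 = 29 and f = 30 − 10 = 20.

29 defective items and 20 good items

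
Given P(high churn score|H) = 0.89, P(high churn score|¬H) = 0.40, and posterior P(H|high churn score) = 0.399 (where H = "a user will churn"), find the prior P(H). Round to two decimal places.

Bayes' rule in odds form gives O(H|E) = O(H)·[P(E|H)/P(E|¬H)], hence O(H) = O(H|E)/LR.
Posterior odds = 0.399/(1−0.399) = 0.6639. LR = 0.89/0.40 = 2.2250.
Prior odds = 0.6639/2.2250 = 0.2984, so P(H) = 0.2984/(1+0.2984) ≈ 0.23.

P(H) = 0.23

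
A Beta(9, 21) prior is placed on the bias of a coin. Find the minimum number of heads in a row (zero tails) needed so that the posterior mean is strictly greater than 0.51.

After k heads and 0 tails the posterior is Beta(9+k, 21), with mean (9+k)/(9+21+k).
Set (9+k)/(30+k) > 0.51 and solve: k > (0.51·30 − 9)/(1 − 0.51) = 12.857.
The smallest integer exceeding 12.857 is 13, and checking k=13: (22)/(43) = 0.5116 > 0.51.

k = 13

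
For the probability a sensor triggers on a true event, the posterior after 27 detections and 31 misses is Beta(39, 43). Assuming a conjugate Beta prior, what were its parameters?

Beta is conjugate to the binomial likelihood: posterior = Beta(a+s, b+f).
Subtract the data counts: 39−27=12, 43−31=12.

Beta(12, 12)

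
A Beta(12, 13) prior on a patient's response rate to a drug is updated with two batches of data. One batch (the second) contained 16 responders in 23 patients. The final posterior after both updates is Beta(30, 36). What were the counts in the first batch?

Sequential conjugate updates are equivalent to a single update on the pooled data, so total successes = posterior α − prior α and total failures = posterior β − prior β.
Total across both batches: 30−12=18 responders, 36−13=23 non-responders.
Subtract the second batch: 18−16=2 responders and 23−7=16 non-responders.

2 responders and 16 non-responders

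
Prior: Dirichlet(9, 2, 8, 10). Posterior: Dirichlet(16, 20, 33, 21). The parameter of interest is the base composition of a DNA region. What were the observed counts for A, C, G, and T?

For a Dirichlet(α) prior with multinomial counts c, the posterior is Dirichlet(α + c) componentwise.
Counts are posterior − prior componentwise: 16−9=7, 20−2=18, 33−8=25, 21−10=11.

counts (7, 18, 25, 11)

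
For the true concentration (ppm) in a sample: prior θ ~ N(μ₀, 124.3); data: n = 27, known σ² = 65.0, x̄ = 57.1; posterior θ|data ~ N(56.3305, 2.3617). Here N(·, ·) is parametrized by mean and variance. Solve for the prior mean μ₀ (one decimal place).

The posterior mean is a precision-weighted average: μ_n = (τ₀μ₀ + τ_data·x̄)/(τ₀+τ_data), with τ₀=1/σ₀² and τ_data=n/σ².
Here τ₀ = 1/124.3 = 0.008045 and τ_data = 27/65.0 = 0.415385, so τ_n = 0.423430.
Rearranging for μ₀: μ₀ = (μ_n·τ_n − τ_data·x̄)/τ₀ = (56.3305·0.423430 − 0.415385·57.1) / 0.008045 = 0.133540/0.008045 ≈ 16.6.

μ₀ = 16.6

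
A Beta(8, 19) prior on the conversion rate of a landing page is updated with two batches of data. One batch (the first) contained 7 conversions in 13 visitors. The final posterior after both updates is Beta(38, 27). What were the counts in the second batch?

23 conversions and 2 bounces

Because Beta–binomial updating is additive in the counts, the combined data contributed (α_post−α_prior, β_post−β_prior) successes and failures.
Total across both batches: 38−8=30 conversions, 27−19=8 bounces.
Subtract the first batch: 30−7=23 conversions and 8−6=2 bounces.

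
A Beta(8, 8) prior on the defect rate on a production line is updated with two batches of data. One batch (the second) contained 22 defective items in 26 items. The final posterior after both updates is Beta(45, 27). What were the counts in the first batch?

Sequential conjugate updates are equivalent to a single update on the pooled data, so total successes = posterior α − prior α and total failures = posterior β − prior β.
Total across both batches: 45−8=37 defective items, 27−8=19 good items.
Subtract the second batch: 37−22=15 defective items and 19−4=15 good items.

15 defective items and 15 good items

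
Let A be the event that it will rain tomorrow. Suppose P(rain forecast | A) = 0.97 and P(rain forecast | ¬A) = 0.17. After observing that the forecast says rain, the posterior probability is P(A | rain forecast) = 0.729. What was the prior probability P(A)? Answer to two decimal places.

P(A) = 0.32

Bayes' rule in odds form gives O(A|E) = O(A)·[P(E|A)/P(E|¬A)], hence O(A) = O(A|E)/LR.
Posterior odds = 0.729/(1−0.729) = 2.6900. LR = 0.97/0.17 = 5.7059.
Prior odds = 2.6900/5.7059 = 0.4714, so P(A) = 0.4714/(1+0.4714) ≈ 0.32.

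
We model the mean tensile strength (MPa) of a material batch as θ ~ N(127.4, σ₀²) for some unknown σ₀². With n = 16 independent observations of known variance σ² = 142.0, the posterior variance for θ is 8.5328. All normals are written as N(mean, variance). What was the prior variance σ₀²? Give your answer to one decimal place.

For the Normal–Normal model with known σ², precisions add: τ_n = τ₀ + n/σ².
So 1/σ₀² = 1/8.5328 − 16/142.0 = 0.117195 − 0.112676 = 0.004519.
Hence σ₀² = 1/0.004519 ≈ 221.3.

σ₀² = 221.3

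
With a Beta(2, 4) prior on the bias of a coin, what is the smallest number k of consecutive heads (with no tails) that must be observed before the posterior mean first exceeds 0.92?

After k heads and 0 tails the posterior is Beta(2+k, 4), with mean (2+k)/(2+4+k).
Set (2+k)/(6+k) > 0.92 and solve: k > (0.92·6 − 2)/(1 − 0.92) = 44.000.
The smallest integer exceeding 44.000 is 45, and checking k=45: (47)/(51) = 0.9216 > 0.92.

k = 45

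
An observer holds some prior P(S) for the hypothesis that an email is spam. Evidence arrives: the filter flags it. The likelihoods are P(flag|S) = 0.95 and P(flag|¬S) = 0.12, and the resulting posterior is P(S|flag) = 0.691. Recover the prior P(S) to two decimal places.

P(S) = 0.22

Bayes' rule in odds form gives O(S|E) = O(S)·[P(E|S)/P(E|¬S)], hence O(S) = O(S|E)/LR.
Posterior odds = 0.691/(1−0.691) = 2.2362. LR = 0.95/0.12 = 7.9167.
Prior odds = 2.2362/7.9167 = 0.2825, so P(S) = 0.2825/(1+0.2825) ≈ 0.22.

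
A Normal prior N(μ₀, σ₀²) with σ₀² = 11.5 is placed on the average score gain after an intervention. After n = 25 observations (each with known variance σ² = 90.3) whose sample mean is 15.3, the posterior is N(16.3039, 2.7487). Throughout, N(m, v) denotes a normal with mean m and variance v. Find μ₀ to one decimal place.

μ₀ = 19.5

The posterior mean is a precision-weighted average: μ_n = (τ₀μ₀ + τ_data·x̄)/(τ₀+τ_data), with τ₀=1/σ₀² and τ_data=n/σ².
Here τ₀ = 1/11.5 = 0.086957 and τ_data = 25/90.3 = 0.276855, so τ_n = 0.363812.
Rearranging for μ₀: μ₀ = (μ_n·τ_n − τ_data·x̄)/τ₀ = (16.3039·0.363812 − 0.276855·15.3) / 0.086957 = 1.695673/0.086957 ≈ 19.5.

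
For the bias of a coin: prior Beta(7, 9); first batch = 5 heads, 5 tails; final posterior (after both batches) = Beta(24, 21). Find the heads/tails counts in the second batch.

Sequential conjugate updates are equivalent to a single update on the pooled data, so total successes = posterior α − prior α and total failures = posterior β − prior β.
Total across both batches: 24−7=17 heads, 21−9=12 tails.
Subtract the first batch: 17−5=12 heads and 12−5=7 tails.

12 heads and 7 tails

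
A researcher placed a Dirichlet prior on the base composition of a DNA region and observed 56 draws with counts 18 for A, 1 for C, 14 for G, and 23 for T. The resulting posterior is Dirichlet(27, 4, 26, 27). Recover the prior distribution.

For a Dirichlet(α) prior with multinomial counts c, the posterior is Dirichlet(α + c) componentwise.
Subtract each count from the matching posterior parameter: 27−18=9, 4−1=3, 26−14=12, 27−23=4.

Dirichlet(9, 3, 12, 4)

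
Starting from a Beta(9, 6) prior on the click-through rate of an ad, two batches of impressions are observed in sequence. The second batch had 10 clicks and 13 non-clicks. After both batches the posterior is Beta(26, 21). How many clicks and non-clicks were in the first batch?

Sequential conjugate updates are equivalent to a single update on the pooled data, so total successes = posterior α − prior α and total failures = posterior β − prior β.
Total across both batches: 26−9=17 clicks, 21−6=15 non-clicks.
Subtract the second batch: 17−10=7 clicks and 15−13=2 non-clicks.

7 clicks and 2 non-clicks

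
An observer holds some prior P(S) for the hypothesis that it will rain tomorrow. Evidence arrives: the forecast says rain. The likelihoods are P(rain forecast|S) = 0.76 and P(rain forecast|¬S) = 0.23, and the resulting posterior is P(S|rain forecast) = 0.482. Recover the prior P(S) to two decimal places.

P(S) = 0.22

Bayes' rule in odds form gives O(S|E) = O(S)·[P(E|S)/P(E|¬S)], hence O(S) = O(S|E)/LR.
Posterior odds = 0.482/(1−0.482) = 0.9305. LR = 0.76/0.23 = 3.3043.
Prior odds = 0.9305/3.3043 = 0.2816, so P(S) = 0.2816/(1+0.2816) ≈ 0.22.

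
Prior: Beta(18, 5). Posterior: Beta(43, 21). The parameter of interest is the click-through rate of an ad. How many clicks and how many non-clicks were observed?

25 clicks and 16 non-clicks

Under Beta–binomial conjugacy the posterior parameters are (α+s, β+f).
Match parameters: s=43−18=25, f=21−5=16.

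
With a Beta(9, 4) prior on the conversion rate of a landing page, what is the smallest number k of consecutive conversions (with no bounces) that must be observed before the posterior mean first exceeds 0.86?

k = 16

After k conversions and 0 bounces the posterior is Beta(9+k, 4), with mean (9+k)/(9+4+k).
Set (9+k)/(13+k) > 0.86 and solve: k > (0.86·13 − 9)/(1 − 0.86) = 15.571.
The smallest integer exceeding 15.571 is 16, and checking k=16: (25)/(29) = 0.8621 > 0.86.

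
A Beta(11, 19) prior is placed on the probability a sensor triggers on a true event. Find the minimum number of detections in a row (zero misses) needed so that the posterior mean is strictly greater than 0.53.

After k detections and 0 misses the posterior is Beta(11+k, 19), with mean (11+k)/(11+19+k).
Set (11+k)/(30+k) > 0.53 and solve: k > (0.53·30 − 11)/(1 − 0.53) = 10.426.
The smallest integer exceeding 10.426 is 11.

k = 11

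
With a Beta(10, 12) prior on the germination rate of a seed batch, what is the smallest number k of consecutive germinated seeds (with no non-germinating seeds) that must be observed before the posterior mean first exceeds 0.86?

After k germinated seeds and 0 non-germinating seeds the posterior is Beta(10+k, 12), with mean (10+k)/(10+12+k).
Set (10+k)/(22+k) > 0.86 and solve: k > (0.86·22 − 10)/(1 − 0.86) = 63.714.
The smallest integer exceeding 63.714 is 64.

k = 64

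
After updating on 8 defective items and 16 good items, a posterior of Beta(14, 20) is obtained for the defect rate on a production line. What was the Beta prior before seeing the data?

Beta(6, 4)

A Beta(a, b) prior with s successes and f failures in binomial data gives a Beta(a+s, b+f) posterior.
So a = 14 − 8 = 6 and b = 20 − 16 = 4.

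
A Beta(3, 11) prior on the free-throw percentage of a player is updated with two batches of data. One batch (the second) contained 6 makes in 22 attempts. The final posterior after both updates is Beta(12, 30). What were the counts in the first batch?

Sequential conjugate updates are equivalent to a single update on the pooled data, so total successes = posterior α − prior α and total failures = posterior β − prior β.
Total across both batches: 12−3=9 makes, 30−11=19 misses.
Subtract the second batch: 9−6=3 makes and 19−16=3 misses.

3 makes and 3 misses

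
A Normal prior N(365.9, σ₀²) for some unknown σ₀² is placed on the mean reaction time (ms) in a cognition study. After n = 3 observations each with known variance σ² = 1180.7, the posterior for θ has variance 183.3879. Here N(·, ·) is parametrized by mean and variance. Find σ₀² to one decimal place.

For the Normal–Normal model with known σ², precisions add: τ_n = τ₀ + n/σ².
So 1/σ₀² = 1/183.3879 − 3/1180.7 = 0.005453 − 0.002541 = 0.002912.
Hence σ₀² = 1/0.002912 ≈ 343.4.

σ₀² = 343.4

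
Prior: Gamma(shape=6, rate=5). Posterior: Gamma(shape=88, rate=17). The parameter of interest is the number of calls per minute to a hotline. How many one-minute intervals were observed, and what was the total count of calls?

n = 12 one-minute intervals with total 82 calls

Gamma–Poisson conjugacy: posterior shape = α + Σxᵢ, posterior rate = β + n.
Matching: Σxᵢ = 88 − 6 = 82 and n = 17 − 5 = 12.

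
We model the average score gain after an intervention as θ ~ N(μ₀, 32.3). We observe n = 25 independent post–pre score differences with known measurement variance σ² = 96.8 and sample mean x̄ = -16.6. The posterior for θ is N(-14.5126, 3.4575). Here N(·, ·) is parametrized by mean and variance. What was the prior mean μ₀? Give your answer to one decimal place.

μ₀ = 2.9

With known observation variance, the Normal–Normal posterior has precision τ_n = τ₀ + n/σ² and mean μ_n = (τ₀μ₀ + (n/σ²)x̄)/τ_n.
Here τ₀ = 1/32.3 = 0.030960 and τ_data = 25/96.8 = 0.258264, so τ_n = 0.289224.
Rearranging for μ₀: μ₀ = (μ_n·τ_n − τ_data·x̄)/τ₀ = (-14.5126·0.289224 − 0.258264·-16.6) / 0.030960 = 0.089790/0.030960 ≈ 2.9.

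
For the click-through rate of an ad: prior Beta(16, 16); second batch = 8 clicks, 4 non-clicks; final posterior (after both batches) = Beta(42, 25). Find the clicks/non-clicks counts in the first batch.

18 clicks and 5 non-clicks

Because Beta–binomial updating is additive in the counts, the combined data contributed (α_post−α_prior, β_post−β_prior) successes and failures.
Total across both batches: 42−16=26 clicks, 25−16=9 non-clicks.
Subtract the second batch: 26−8=18 clicks and 9−4=5 non-clicks.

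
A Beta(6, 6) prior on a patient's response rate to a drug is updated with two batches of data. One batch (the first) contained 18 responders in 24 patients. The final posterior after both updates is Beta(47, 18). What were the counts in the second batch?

23 responders and 6 non-responders

Sequential conjugate updates are equivalent to a single update on the pooled data, so total successes = posterior α − prior α and total failures = posterior β − prior β.
Total across both batches: 47−6=41 responders, 18−6=12 non-responders.
Subtract the first batch: 41−18=23 responders and 12−6=6 non-responders.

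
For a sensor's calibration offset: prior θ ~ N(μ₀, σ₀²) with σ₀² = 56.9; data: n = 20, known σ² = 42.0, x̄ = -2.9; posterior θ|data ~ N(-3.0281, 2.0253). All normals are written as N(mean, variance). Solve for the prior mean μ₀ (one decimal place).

μ₀ = -6.5

With known observation variance, the Normal–Normal posterior has precision τ_n = τ₀ + n/σ² and mean μ_n = (τ₀μ₀ + (n/σ²)x̄)/τ_n.
Here τ₀ = 1/56.9 = 0.017575 and τ_data = 20/42.0 = 0.476190, so τ_n = 0.493765.
Rearranging for μ₀: μ₀ = (μ_n·τ_n − τ_data·x̄)/τ₀ = (-3.0281·0.493765 − 0.476190·-2.9) / 0.017575 = -0.114219/0.017575 ≈ -6.5.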